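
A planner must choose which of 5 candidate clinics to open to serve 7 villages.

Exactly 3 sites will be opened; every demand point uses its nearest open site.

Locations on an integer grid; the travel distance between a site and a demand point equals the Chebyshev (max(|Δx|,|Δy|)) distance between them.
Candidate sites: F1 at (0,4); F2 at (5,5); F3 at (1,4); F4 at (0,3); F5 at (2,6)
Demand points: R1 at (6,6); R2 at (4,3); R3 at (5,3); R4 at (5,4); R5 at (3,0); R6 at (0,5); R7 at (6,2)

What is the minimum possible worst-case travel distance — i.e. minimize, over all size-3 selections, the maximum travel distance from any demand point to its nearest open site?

Open {F1, F2, F4}.
  Farthest demand point is R5 at travel distance 3 (to F4); all others are ≤ 3.
With {F2, F3, F4} the worst case is 3.
With {F2, F4, F5} the worst case is 3.
No size-3 selection achieves below 3.

3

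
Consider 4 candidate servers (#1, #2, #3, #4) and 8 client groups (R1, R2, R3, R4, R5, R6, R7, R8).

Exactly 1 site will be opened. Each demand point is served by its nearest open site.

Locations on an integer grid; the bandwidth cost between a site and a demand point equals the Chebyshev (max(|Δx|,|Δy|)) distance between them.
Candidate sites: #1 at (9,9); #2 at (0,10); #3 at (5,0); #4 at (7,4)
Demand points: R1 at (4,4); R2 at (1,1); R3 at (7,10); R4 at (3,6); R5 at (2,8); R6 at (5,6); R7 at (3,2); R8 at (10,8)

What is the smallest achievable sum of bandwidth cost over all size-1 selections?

Open {#4}.
  R1→#4 3, R2→#4 6, R3→#4 6, R4→#4 4, R5→#4 5, R6→#4 2, R7→#4 4, R8→#4 4  ⇒ total 34.
Compare {#1}: total 40.
Compare {#3}: total 48.
No size-1 selection does better; minimum is 34.

34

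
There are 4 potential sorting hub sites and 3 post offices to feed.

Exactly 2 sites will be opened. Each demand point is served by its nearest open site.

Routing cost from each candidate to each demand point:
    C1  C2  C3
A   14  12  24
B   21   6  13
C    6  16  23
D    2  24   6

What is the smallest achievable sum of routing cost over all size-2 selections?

Open {B, D}.
  C1→D 2, C2→B 6, C3→D 6  ⇒ total 14.
Compare {A, D}: total 20.
Compare {C, D}: total 24.
No size-2 selection does better; minimum is 14.

14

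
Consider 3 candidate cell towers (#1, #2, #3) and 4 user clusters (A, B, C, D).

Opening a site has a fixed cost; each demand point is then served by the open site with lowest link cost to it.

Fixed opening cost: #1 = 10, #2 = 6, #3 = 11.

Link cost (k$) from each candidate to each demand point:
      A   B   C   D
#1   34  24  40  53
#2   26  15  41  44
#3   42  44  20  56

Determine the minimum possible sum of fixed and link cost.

122

Open {#2, #3}: assign each demand point to its cheapest open site.
  A→#2 26, B→#2 15, C→#3 20, D→#2 44
  link cost 105, fixed 17 → total 122.
Compare {#2}: link cost 126 + fixed 6 = 132.
Compare {#1, #2, #3}: link cost 105 + fixed 27 = 132.
Compare {#1, #2}: link cost 125 + fixed 16 = 141.
All other subsets cost ≥ 132. Minimum total cost: 122.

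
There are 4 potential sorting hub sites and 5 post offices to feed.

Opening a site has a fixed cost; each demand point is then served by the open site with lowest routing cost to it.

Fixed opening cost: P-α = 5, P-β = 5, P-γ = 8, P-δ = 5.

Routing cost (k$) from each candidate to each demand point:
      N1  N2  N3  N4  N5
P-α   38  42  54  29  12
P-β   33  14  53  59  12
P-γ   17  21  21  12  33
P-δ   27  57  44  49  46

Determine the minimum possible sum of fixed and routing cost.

89

Open {P-β, P-γ}: assign each demand point to its cheapest open site.
  N1→P-γ 17, N2→P-β 14, N3→P-γ 21, N4→P-γ 12, N5→P-β 12
  routing cost 76, fixed 13 → total 89.
Compare {P-α, P-β, P-γ}: routing cost 76 + fixed 18 = 94.
Compare {P-β, P-γ, P-δ}: routing cost 76 + fixed 18 = 94.
Compare {P-α, P-γ}: routing cost 83 + fixed 13 = 96.
All other subsets cost ≥ 94. Minimum total cost: 89.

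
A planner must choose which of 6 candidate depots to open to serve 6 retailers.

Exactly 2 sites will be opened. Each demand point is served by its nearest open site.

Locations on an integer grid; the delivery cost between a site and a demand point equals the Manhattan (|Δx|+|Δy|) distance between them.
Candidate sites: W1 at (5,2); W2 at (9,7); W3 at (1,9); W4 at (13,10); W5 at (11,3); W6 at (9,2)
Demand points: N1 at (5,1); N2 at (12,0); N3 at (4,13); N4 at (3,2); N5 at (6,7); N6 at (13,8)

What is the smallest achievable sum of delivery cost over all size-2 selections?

31

Open {W1, W2}.
  N1→W1 1, N2→W1 9, N3→W2 11, N4→W1 2, N5→W2 3, N6→W2 5  ⇒ total 31.
Compare {W1, W4}: total 32.
Compare {W1, W5}: total 32.
No size-2 selection does better; minimum is 31.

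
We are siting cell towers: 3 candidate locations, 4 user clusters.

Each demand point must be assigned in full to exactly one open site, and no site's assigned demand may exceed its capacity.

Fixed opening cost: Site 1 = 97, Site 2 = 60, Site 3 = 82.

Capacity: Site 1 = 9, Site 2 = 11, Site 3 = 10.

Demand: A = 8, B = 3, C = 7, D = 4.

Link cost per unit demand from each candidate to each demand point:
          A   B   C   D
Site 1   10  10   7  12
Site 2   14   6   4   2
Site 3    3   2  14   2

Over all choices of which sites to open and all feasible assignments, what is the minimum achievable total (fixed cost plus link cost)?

329

Open {Site 1, Site 2, Site 3}; cheapest assignment that respects the capacities:
  Site 1 (cap 9, load 3): B — cost 3×10 = 30
  Site 2 (cap 11, load 11): C, D — cost 7×4 + 4×2 = 36
  Site 3 (cap 10, load 8): A — cost 8×3 = 24
  Shipping 90, fixed 239 → total 329.
  Any other capacity-feasible assignment to {Site 1, Site 2, Site 3} ships for at least 90.
Total demand is 22 and no other set of sites has combined capacity ≥ 22, so {Site 1, Site 2, Site 3} is the only feasible choice of open sites. Minimum: 329.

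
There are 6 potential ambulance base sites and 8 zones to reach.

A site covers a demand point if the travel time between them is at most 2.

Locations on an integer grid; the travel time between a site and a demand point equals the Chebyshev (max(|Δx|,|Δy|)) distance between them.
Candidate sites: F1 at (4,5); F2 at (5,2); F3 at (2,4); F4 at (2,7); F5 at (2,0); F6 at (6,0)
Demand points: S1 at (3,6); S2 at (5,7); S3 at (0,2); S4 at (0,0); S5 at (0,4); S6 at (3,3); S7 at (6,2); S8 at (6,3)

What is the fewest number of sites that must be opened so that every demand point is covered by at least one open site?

4

Coverage sets (demand points within 2 of each site):
  F1: {S1, S2, S6, S8}
  F2: {S6, S7, S8}
  F3: {S1, S3, S5, S6}
  F4: {S1}
  F5: {S3, S4}
  F6: {S7}
No 3 sites suffice: every size-3 union leaves at least one demand point uncovered.
But {F1, F2, F3, F5} covers everything, so the minimum is 4.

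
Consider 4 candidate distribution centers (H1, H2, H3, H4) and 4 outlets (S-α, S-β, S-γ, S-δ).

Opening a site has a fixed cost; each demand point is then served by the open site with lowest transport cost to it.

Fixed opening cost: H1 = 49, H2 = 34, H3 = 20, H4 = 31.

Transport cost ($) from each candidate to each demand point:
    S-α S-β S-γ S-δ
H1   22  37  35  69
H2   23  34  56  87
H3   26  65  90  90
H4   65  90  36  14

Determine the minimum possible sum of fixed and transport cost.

172

Open {H2, H4}: assign each demand point to its cheapest open site.
  S-α→H2 23, S-β→H2 34, S-γ→H4 36, S-δ→H4 14
  transport cost 107, fixed 65 → total 172.
Compare {H1, H4}: transport cost 108 + fixed 80 = 188.
Compare {H3, H4}: transport cost 141 + fixed 51 = 192.
Compare {H2, H3, H4}: transport cost 107 + fixed 85 = 192.
All other subsets cost ≥ 188. Minimum total cost: 172.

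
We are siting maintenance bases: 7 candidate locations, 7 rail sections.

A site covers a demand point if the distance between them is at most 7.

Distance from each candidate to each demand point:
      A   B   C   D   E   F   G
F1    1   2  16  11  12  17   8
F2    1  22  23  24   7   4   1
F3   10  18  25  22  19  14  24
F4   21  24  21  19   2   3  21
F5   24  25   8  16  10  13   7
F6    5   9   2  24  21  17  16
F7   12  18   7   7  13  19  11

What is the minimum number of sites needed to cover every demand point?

3

Coverage sets (demand points within 7 of each site):
  F1: {A, B}
  F2: {A, E, F, G}
  F3: {}
  F4: {E, F}
  F5: {G}
  F6: {A, C}
  F7: {C, D}
No 2 sites suffice: every size-2 union leaves at least one demand point uncovered.
But {F1, F2, F7} covers everything, so the minimum is 3.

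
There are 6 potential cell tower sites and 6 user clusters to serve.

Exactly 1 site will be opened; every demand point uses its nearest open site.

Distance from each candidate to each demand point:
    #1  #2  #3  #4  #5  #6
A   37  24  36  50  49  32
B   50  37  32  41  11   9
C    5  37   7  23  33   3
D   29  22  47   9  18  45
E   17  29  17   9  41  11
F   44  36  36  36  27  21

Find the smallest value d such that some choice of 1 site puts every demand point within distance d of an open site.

Open {C}.
  Farthest demand point is #2 at distance 37 (to C); all others are ≤ 37.
With {E} the worst case is 41.
With {F} the worst case is 44.
No size-1 selection achieves below 37.

37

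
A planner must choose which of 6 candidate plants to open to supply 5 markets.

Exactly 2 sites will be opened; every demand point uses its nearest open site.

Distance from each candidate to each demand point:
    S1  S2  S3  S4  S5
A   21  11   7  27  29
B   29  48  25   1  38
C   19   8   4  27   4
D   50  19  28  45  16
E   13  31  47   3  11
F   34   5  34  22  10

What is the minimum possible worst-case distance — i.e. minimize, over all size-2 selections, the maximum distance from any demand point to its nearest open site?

Open {A, E}.
  Farthest demand point is S1 at distance 13 (to E); all others are ≤ 13.
With {C, E} the worst case is 13.
With {B, C} the worst case is 19.
No size-2 selection achieves below 13.

13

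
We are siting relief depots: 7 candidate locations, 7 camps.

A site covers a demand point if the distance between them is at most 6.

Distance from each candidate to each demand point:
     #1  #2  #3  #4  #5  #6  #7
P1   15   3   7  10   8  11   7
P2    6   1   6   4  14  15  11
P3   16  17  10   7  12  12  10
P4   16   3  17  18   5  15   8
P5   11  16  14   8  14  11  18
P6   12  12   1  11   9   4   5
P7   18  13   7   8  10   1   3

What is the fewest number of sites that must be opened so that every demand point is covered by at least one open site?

3

Coverage sets (demand points within 6 of each site):
  P1: {#2}
  P2: {#1, #2, #3, #4}
  P3: {}
  P4: {#2, #5}
  P5: {}
  P6: {#3, #6, #7}
  P7: {#6, #7}
No 2 sites suffice: every size-2 union leaves at least one demand point uncovered.
But {P2, P4, P6} covers everything, so the minimum is 3.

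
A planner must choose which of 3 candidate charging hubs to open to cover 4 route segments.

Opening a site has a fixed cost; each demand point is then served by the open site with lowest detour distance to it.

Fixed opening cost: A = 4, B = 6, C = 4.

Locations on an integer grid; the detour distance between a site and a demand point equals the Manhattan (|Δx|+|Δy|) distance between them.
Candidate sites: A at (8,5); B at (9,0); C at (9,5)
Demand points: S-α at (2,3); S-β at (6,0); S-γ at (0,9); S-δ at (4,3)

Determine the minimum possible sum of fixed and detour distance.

Open {A}: assign each demand point to its cheapest open site.
  S-α→A 8, S-β→A 7, S-γ→A 12, S-δ→A 6
  detour distance 33, fixed 4 → total 37.
Compare {A, B}: detour distance 29 + fixed 10 = 39.
Compare {C}: detour distance 37 + fixed 4 = 41.
Compare {A, C}: detour distance 33 + fixed 8 = 41.
All other subsets cost ≥ 39. Minimum total cost: 37.

37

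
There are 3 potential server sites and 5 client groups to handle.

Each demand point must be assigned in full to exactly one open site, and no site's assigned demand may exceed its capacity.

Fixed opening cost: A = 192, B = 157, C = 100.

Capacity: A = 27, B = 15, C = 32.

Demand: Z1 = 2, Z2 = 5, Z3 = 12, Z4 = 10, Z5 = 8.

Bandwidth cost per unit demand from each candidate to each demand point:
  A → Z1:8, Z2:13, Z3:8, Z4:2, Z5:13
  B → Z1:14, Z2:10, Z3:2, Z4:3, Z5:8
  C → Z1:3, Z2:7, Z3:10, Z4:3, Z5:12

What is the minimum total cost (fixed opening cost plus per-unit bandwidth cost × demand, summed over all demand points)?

448

Open {B, C}; cheapest assignment that respects the capacities:
  B (cap 15, load 12): Z3 — cost 12×2 = 24
  C (cap 32, load 25): Z1, Z2, Z4, Z5 — cost 2×3 + 5×7 + 10×3 + 8×12 = 167
  Shipping 191, fixed 257 → total 448.
  Any other capacity-feasible assignment to {B, C} ships for at least 191.
Compare {A, C}: its best feasible assignment gives total 545.
Compare {A, B}: its best feasible assignment gives total 578.
Every other set of open sites that can feasibly serve all demand totals ≥ 545 even under its best assignment. Minimum: 448.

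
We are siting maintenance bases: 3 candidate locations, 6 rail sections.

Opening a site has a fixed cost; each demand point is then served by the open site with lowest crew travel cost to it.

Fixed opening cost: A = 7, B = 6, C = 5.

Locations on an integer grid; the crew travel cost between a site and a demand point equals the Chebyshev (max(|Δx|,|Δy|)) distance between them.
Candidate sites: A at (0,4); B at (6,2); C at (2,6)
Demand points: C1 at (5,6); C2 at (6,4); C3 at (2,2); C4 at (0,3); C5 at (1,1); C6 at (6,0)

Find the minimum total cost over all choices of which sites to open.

27

Open {A, B}: assign each demand point to its cheapest open site.
  C1→B 4, C2→B 2, C3→A 2, C4→A 1, C5→A 3, C6→B 2
  crew travel cost 14, fixed 13 → total 27.
Compare {B}: crew travel cost 23 + fixed 6 = 29.
Compare {A}: crew travel cost 23 + fixed 7 = 30.
Compare {C}: crew travel cost 25 + fixed 5 = 30.
All other subsets cost ≥ 29. Minimum total cost: 27.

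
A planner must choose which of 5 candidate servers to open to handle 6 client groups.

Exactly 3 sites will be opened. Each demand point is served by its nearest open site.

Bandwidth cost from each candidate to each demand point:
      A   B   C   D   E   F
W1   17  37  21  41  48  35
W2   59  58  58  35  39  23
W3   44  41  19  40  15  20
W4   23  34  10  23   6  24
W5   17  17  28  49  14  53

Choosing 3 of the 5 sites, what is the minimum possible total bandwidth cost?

93

Open {W3, W4, W5}.
  A→W5 17, B→W5 17, C→W4 10, D→W4 23, E→W4 6, F→W3 20  ⇒ total 93.
Compare {W2, W4, W5}: total 96.
Compare {W1, W4, W5}: total 97.
No size-3 selection does better; minimum is 93.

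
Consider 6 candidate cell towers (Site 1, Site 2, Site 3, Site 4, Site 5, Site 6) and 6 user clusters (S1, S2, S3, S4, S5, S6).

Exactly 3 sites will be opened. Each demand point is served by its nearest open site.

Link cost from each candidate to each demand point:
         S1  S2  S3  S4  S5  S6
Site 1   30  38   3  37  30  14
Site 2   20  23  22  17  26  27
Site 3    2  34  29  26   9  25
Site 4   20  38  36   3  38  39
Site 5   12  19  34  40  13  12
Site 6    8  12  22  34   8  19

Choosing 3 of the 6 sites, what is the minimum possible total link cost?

48

Open {Site 1, Site 4, Site 6}.
  S1→Site 6 8, S2→Site 6 12, S3→Site 1 3, S4→Site 4 3, S5→Site 6 8, S6→Site 1 14  ⇒ total 48.
Compare {Site 1, Site 2, Site 6}: total 62.
Compare {Site 1, Site 4, Site 5}: total 62.
No size-3 selection does better; minimum is 48.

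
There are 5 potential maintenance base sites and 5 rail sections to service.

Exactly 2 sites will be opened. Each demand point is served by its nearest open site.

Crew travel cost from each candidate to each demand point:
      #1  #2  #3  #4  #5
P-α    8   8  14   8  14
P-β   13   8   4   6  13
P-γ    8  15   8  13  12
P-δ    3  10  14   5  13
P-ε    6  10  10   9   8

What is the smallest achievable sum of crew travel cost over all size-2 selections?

32

Open {P-β, P-ε}.
  #1→P-ε 6, #2→P-β 8, #3→P-β 4, #4→P-β 6, #5→P-ε 8  ⇒ total 32.
Compare {P-β, P-δ}: total 33.
Compare {P-δ, P-ε}: total 36.
No size-2 selection does better; minimum is 32.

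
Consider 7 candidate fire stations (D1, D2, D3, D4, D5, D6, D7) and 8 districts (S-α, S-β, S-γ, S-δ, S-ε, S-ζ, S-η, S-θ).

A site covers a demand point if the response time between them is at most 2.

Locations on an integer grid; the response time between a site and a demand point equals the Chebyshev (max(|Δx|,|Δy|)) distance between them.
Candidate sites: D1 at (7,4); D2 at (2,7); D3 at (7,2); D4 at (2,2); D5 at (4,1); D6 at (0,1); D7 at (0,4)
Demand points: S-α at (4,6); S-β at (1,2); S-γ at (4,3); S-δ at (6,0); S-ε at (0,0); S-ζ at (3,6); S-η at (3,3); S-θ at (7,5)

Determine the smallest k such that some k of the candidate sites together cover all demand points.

Coverage sets (demand points within 2 of each site):
  D1: {S-θ}
  D2: {S-α, S-ζ}
  D3: {S-δ}
  D4: {S-β, S-γ, S-ε, S-η}
  D5: {S-γ, S-δ, S-η}
  D6: {S-β, S-ε}
  D7: {S-β}
No 3 sites suffice: every size-3 union leaves at least one demand point uncovered.
But {D1, D2, D3, D4} covers everything, so the minimum is 4.

4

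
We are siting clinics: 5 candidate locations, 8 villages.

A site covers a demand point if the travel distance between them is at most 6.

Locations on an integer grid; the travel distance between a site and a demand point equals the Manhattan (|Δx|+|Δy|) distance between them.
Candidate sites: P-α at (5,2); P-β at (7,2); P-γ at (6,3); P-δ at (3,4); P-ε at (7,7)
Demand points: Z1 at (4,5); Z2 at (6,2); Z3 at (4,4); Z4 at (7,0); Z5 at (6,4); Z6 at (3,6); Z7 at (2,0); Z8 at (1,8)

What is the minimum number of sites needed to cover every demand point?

Coverage sets (demand points within 6 of each site):
  P-α: {Z1, Z2, Z3, Z4, Z5, Z6, Z7}
  P-β: {Z1, Z2, Z3, Z4, Z5}
  P-γ: {Z1, Z2, Z3, Z4, Z5, Z6}
  P-δ: {Z1, Z2, Z3, Z5, Z6, Z7, Z8}
  P-ε: {Z1, Z2, Z3, Z5, Z6}
No single site covers all 8 demand points.
But {P-α, P-δ} covers everything, so the minimum is 2.

2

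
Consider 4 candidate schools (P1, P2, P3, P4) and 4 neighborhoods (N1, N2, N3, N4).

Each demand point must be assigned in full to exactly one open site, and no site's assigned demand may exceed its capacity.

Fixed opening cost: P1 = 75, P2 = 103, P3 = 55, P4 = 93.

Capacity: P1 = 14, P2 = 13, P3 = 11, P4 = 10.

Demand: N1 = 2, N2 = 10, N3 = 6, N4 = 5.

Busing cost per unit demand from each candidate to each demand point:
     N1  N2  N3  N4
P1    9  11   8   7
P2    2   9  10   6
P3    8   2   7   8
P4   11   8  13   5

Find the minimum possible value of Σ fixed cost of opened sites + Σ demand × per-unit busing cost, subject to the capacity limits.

Open {P1, P3}; cheapest assignment that respects the capacities:
  P1 (cap 14, load 13): N1, N3, N4 — cost 2×9 + 6×8 + 5×7 = 101
  P3 (cap 11, load 10): N2 — cost 10×2 = 20
  Shipping 121, fixed 130 → total 251.
  Any other capacity-feasible assignment to {P1, P3} ships for at least 121.
Compare {P2, P3}: its best feasible assignment gives total 272.
Compare {P1, P3, P4}: its best feasible assignment gives total 334.
Every other set of open sites that can feasibly serve all demand totals ≥ 272 even under its best assignment. Minimum: 251.

251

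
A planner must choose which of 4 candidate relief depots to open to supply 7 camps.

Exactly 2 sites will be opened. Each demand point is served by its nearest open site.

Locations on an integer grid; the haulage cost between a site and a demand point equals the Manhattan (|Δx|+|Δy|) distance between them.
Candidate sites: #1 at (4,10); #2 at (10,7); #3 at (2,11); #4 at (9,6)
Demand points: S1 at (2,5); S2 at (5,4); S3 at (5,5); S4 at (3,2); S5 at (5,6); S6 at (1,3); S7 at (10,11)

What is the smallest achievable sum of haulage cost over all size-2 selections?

Open {#3, #4}.
  S1→#3 6, S2→#4 6, S3→#4 5, S4→#3 10, S5→#4 4, S6→#3 9, S7→#4 6  ⇒ total 46.
Compare {#1, #4}: total 47.
Compare {#1, #2}: total 48.
No size-2 selection does better; minimum is 46.

46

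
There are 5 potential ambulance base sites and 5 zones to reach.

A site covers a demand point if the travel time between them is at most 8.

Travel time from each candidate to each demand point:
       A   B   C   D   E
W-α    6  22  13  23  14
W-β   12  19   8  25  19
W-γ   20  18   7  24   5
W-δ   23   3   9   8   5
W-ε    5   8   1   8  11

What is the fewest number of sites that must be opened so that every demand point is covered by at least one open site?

Coverage sets (demand points within 8 of each site):
  W-α: {A}
  W-β: {C}
  W-γ: {C, E}
  W-δ: {B, D, E}
  W-ε: {A, B, C, D}
No single site covers all 5 demand points.
But {W-γ, W-ε} covers everything, so the minimum is 2.

2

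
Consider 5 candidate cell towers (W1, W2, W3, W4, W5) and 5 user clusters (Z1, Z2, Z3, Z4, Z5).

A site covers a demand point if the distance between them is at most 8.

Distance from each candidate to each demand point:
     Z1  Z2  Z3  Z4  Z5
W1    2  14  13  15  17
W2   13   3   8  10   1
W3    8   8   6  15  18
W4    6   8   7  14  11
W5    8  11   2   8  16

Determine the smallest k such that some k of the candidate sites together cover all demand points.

Coverage sets (demand points within 8 of each site):
  W1: {Z1}
  W2: {Z2, Z3, Z5}
  W3: {Z1, Z2, Z3}
  W4: {Z1, Z2, Z3}
  W5: {Z1, Z3, Z4}
No single site covers all 5 demand points.
But {W2, W5} covers everything, so the minimum is 2.

2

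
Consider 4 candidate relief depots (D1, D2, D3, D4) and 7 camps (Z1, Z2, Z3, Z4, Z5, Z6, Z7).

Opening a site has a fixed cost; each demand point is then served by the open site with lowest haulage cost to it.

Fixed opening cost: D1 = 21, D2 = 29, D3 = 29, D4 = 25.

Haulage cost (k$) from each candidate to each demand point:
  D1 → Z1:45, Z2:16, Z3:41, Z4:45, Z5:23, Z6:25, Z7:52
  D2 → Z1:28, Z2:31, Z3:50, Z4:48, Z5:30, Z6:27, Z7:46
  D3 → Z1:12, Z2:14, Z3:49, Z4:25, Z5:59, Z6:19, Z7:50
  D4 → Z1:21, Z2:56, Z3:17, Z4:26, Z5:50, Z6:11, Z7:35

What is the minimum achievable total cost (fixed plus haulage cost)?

195

Open {D1, D4}: assign each demand point to its cheapest open site.
  Z1→D4 21, Z2→D1 16, Z3→D4 17, Z4→D4 26, Z5→D1 23, Z6→D4 11, Z7→D4 35
  haulage cost 149, fixed 46 → total 195.
Compare {D1, D3, D4}: haulage cost 137 + fixed 75 = 212.
Compare {D3, D4}: haulage cost 164 + fixed 54 = 218.
Compare {D1, D2, D4}: haulage cost 149 + fixed 75 = 224.
All other subsets cost ≥ 212. Minimum total cost: 195.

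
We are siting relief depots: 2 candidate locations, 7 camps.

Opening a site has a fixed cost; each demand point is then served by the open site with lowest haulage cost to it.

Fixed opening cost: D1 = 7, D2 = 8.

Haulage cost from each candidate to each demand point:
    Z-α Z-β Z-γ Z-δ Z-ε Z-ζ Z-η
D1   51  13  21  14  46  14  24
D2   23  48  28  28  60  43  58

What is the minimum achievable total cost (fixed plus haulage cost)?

170

Open {D1, D2}: assign each demand point to its cheapest open site.
  Z-α→D2 23, Z-β→D1 13, Z-γ→D1 21, Z-δ→D1 14, Z-ε→D1 46, Z-ζ→D1 14, Z-η→D1 24
  haulage cost 155, fixed 15 → total 170.
Compare {D1}: haulage cost 183 + fixed 7 = 190.
Compare {D2}: haulage cost 288 + fixed 8 = 296.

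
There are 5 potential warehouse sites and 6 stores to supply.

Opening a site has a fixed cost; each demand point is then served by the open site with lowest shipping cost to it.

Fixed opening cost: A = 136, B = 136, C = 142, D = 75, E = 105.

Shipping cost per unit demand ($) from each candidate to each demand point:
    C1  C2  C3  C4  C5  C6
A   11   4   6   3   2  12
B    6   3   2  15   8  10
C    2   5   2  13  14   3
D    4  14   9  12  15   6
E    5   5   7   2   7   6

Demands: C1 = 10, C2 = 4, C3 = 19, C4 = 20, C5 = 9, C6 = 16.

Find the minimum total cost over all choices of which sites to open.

Open {C, E}: assign each demand point to its cheapest open site.
  C1→C 10×2=20, C2→C 4×5=20, C3→C 19×2=38, C4→E 20×2=40, C5→E 9×7=63, C6→C 16×3=48
  shipping cost 229, fixed 247 → total 476.
Compare {A, C}: shipping cost 200 + fixed 278 = 478.
Compare {E}: shipping cost 402 + fixed 105 = 507.
Compare {B, E}: shipping cost 299 + fixed 241 = 540.
All other subsets cost ≥ 478. Minimum total cost: 476.

476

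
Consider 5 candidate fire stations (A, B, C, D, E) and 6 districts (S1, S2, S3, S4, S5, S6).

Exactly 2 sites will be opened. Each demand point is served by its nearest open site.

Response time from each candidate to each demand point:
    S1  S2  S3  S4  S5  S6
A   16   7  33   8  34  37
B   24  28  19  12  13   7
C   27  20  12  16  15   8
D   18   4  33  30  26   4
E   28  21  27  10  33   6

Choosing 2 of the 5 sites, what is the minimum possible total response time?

66

Open {A, C}.
  S1→A 16, S2→A 7, S3→C 12, S4→A 8, S5→C 15, S6→C 8  ⇒ total 66.
Compare {C, D}: total 69.
Compare {A, B}: total 70.
No size-2 selection does better; minimum is 66.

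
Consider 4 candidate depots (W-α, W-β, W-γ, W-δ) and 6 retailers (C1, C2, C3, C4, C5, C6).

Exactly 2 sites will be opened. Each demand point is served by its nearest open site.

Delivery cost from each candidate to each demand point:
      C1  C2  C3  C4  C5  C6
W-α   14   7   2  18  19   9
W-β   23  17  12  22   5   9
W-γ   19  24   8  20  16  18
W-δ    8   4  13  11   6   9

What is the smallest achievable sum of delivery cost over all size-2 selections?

40

Open {W-α, W-δ}.
  C1→W-δ 8, C2→W-δ 4, C3→W-α 2, C4→W-δ 11, C5→W-δ 6, C6→W-α 9  ⇒ total 40.
Compare {W-γ, W-δ}: total 46.
Compare {W-β, W-δ}: total 49.
No size-2 selection does better; minimum is 40.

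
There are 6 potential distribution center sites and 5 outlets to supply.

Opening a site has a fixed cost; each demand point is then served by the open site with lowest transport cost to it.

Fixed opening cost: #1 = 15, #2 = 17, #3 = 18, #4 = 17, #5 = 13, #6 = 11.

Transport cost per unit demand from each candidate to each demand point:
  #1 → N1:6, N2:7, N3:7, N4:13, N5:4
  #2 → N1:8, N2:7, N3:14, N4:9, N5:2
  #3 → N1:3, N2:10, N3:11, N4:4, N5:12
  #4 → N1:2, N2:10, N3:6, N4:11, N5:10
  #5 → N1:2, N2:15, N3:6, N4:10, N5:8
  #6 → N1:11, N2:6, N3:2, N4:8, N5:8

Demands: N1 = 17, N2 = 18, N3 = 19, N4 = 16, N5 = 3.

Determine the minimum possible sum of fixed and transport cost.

309

Open {#2, #3, #5, #6}: assign each demand point to its cheapest open site.
  N1→#5 17×2=34, N2→#6 18×6=108, N3→#6 19×2=38, N4→#3 16×4=64, N5→#2 3×2=6
  transport cost 250, fixed 59 → total 309.
Compare {#3, #5, #6}: transport cost 268 + fixed 42 = 310.
Compare {#2, #3, #6}: transport cost 267 + fixed 46 = 313.
Compare {#1, #3, #5, #6}: transport cost 256 + fixed 57 = 313.
All other subsets cost ≥ 310. Minimum total cost: 309.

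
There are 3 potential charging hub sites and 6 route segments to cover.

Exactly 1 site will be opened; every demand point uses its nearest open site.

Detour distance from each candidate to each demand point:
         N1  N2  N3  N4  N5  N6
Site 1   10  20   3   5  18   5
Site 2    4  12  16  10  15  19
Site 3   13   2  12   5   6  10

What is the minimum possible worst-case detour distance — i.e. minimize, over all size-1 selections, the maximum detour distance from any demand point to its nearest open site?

Open {Site 3}.
  Farthest demand point is N1 at detour distance 13 (to Site 3); all others are ≤ 13.
With {Site 2} the worst case is 19.
With {Site 1} the worst case is 20.
No size-1 selection achieves below 13.

13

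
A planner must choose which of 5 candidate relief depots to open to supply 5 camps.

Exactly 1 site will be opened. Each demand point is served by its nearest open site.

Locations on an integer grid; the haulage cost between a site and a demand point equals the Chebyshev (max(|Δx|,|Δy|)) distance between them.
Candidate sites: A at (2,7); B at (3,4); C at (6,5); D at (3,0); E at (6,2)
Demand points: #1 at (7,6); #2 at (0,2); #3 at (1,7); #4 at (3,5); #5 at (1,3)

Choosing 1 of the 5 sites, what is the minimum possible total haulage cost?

13

Open {B}.
  #1→B 4, #2→B 3, #3→B 3, #4→B 1, #5→B 2  ⇒ total 13.
Compare {A}: total 17.
Compare {C}: total 20.
No size-1 selection does better; minimum is 13.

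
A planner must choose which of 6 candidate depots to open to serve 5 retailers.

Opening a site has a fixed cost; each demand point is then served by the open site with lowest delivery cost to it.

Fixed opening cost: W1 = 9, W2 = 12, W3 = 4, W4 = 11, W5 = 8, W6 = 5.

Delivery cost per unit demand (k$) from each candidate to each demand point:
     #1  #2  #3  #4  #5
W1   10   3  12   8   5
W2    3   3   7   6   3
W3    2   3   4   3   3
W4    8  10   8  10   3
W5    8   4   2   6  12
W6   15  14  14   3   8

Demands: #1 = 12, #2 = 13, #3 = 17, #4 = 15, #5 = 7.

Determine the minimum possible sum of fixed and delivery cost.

175

Open {W3, W5}: assign each demand point to its cheapest open site.
  #1→W3 12×2=24, #2→W3 13×3=39, #3→W5 17×2=34, #4→W3 15×3=45, #5→W3 7×3=21
  delivery cost 163, fixed 12 → total 175.
Compare {W3, W5, W6}: delivery cost 163 + fixed 17 = 180.
Compare {W1, W3, W5}: delivery cost 163 + fixed 21 = 184.
Compare {W3, W4, W5}: delivery cost 163 + fixed 23 = 186.
All other subsets cost ≥ 180. Minimum total cost: 175.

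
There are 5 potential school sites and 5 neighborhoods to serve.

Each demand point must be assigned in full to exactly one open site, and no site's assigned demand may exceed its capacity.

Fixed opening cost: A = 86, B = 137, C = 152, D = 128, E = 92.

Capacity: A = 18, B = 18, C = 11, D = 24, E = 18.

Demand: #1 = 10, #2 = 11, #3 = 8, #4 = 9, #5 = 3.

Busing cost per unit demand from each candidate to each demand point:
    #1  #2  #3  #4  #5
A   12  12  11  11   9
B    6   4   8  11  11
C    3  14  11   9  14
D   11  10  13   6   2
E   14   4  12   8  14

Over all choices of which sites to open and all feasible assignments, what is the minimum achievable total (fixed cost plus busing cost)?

Open {B, D}; cheapest assignment that respects the capacities:
  B (cap 18, load 18): #1, #3 — cost 10×6 + 8×8 = 124
  D (cap 24, load 23): #2, #4, #5 — cost 11×10 + 9×6 + 3×2 = 170
  Shipping 294, fixed 265 → total 559.
  Any other capacity-feasible assignment to {B, D} ships for at least 294.
Compare {B, D, E}: its best feasible assignment gives total 585.
Compare {A, D}: its best feasible assignment gives total 592.
Every other set of open sites that can feasibly serve all demand totals ≥ 585 even under its best assignment. Minimum: 559.

559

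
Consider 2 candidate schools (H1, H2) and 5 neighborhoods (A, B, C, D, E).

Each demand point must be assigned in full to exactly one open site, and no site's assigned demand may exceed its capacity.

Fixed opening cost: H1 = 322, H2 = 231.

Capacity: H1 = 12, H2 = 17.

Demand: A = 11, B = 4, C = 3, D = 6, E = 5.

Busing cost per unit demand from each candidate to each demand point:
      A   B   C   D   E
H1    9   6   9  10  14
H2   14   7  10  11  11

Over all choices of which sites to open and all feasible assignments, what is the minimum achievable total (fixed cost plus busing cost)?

894

Open {H1, H2}; cheapest assignment that respects the capacities:
  H1 (cap 12, load 12): B, C, E — cost 4×6 + 3×9 + 5×14 = 121
  H2 (cap 17, load 17): A, D — cost 11×14 + 6×11 = 220
  Shipping 341, fixed 553 → total 894.
  Any other capacity-feasible assignment to {H1, H2} ships for at least 341.
Total demand is 29 and no other set of sites has combined capacity ≥ 29, so {H1, H2} is the only feasible choice of open sites. Minimum: 894.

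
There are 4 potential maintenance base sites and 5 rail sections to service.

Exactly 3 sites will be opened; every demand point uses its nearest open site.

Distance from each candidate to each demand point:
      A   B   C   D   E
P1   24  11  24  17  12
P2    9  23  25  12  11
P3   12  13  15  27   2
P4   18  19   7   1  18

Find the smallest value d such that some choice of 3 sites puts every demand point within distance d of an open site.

Open {P1, P2, P4}.
  Farthest demand point is B at distance 11 (to P1); all others are ≤ 11.
With {P1, P3, P4} the worst case is 12.
With {P2, P3, P4} the worst case is 13.
No size-3 selection achieves below 11.

11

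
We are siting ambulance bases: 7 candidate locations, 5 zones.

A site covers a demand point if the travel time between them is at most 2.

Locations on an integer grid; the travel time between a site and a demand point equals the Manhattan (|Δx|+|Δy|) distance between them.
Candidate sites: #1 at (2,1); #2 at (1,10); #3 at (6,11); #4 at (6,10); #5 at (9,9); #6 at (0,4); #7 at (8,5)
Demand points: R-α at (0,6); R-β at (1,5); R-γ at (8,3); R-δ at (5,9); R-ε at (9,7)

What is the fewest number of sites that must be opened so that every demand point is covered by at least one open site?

4

Coverage sets (demand points within 2 of each site):
  #1: {}
  #2: {}
  #3: {}
  #4: {R-δ}
  #5: {R-ε}
  #6: {R-α, R-β}
  #7: {R-γ}
No 3 sites suffice: every size-3 union leaves at least one demand point uncovered.
But {#4, #5, #6, #7} covers everything, so the minimum is 4.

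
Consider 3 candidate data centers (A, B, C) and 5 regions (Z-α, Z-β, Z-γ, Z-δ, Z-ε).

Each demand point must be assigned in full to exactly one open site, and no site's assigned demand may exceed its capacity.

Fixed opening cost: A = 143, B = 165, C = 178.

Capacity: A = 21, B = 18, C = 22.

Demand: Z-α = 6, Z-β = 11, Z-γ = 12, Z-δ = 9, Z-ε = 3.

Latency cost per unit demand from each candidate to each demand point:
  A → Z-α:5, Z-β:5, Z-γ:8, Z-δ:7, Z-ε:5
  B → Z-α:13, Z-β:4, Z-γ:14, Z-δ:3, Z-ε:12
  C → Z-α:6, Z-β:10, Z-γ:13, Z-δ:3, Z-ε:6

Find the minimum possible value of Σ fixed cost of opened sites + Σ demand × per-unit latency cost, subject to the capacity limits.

Open {A, C}; cheapest assignment that respects the capacities:
  A (cap 21, load 21): Z-α, Z-γ, Z-ε — cost 6×5 + 12×8 + 3×5 = 141
  C (cap 22, load 20): Z-β, Z-δ — cost 11×10 + 9×3 = 137
  Shipping 278, fixed 321 → total 599.
  Any other capacity-feasible assignment to {A, C} ships for at least 278.
Compare {A, B, C}: its best feasible assignment gives total 698.
Every other set of open sites that can feasibly serve all demand totals ≥ 698 even under its best assignment. Minimum: 599.

599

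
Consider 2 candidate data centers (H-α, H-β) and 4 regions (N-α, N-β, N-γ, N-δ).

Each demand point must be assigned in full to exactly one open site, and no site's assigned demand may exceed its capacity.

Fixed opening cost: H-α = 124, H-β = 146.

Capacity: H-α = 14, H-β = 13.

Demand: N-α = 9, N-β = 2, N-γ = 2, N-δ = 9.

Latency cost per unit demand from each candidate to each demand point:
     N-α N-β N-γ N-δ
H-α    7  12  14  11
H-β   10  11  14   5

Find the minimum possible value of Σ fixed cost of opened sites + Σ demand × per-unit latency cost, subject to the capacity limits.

Open {H-α, H-β}; cheapest assignment that respects the capacities:
  H-α (cap 14, load 11): N-α, N-γ — cost 9×7 + 2×14 = 91
  H-β (cap 13, load 11): N-β, N-δ — cost 2×11 + 9×5 = 67
  Shipping 158, fixed 270 → total 428.
  Any other capacity-feasible assignment to {H-α, H-β} ships for at least 158.
Total demand is 22 and no other set of sites has combined capacity ≥ 22, so {H-α, H-β} is the only feasible choice of open sites. Minimum: 428.

428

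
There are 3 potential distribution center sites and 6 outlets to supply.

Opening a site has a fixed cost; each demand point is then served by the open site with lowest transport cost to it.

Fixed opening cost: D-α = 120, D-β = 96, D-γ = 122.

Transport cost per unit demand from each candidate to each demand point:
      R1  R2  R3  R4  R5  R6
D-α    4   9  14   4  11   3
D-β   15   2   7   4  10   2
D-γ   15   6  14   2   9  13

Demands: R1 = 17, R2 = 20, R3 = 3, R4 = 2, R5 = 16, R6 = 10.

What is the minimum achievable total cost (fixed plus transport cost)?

533

Open {D-α, D-β}: assign each demand point to its cheapest open site.
  R1→D-α 17×4=68, R2→D-β 20×2=40, R3→D-β 3×7=21, R4→D-α 2×4=8, R5→D-β 16×10=160, R6→D-β 10×2=20
  transport cost 317, fixed 216 → total 533.
Compare {D-β}: transport cost 504 + fixed 96 = 600.
Compare {D-α}: transport cost 504 + fixed 120 = 624.
Compare {D-α, D-β, D-γ}: transport cost 297 + fixed 338 = 635.
All other subsets cost ≥ 600. Minimum total cost: 533.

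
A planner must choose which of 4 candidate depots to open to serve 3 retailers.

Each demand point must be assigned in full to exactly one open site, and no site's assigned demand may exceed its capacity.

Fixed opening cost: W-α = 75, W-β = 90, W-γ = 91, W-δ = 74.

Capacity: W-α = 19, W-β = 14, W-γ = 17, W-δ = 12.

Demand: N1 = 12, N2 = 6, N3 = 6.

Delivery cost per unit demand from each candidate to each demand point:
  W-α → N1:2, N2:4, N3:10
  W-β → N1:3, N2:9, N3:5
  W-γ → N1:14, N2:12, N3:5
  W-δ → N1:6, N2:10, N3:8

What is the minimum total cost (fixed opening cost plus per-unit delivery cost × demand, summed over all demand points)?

243

Open {W-α, W-β}; cheapest assignment that respects the capacities:
  W-α (cap 19, load 18): N1, N2 — cost 12×2 + 6×4 = 48
  W-β (cap 14, load 6): N3 — cost 6×5 = 30
  Shipping 78, fixed 165 → total 243.
  Any other capacity-feasible assignment to {W-α, W-β} ships for at least 78.
Compare {W-α, W-γ}: its best feasible assignment gives total 244.
Compare {W-α, W-δ}: its best feasible assignment gives total 245.
Every other set of open sites that can feasibly serve all demand totals ≥ 244 even under its best assignment. Minimum: 243.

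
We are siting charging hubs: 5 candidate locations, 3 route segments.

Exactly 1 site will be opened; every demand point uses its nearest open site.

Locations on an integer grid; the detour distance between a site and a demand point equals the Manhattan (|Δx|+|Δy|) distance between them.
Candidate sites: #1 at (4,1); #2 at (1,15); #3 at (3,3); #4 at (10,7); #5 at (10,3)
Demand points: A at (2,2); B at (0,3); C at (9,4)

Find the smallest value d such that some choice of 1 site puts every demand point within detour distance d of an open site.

7

Open {#3}.
  Farthest demand point is C at detour distance 7 (to #3); all others are ≤ 7.
With {#1} the worst case is 8.
With {#5} the worst case is 10.
No size-1 selection achieves below 7.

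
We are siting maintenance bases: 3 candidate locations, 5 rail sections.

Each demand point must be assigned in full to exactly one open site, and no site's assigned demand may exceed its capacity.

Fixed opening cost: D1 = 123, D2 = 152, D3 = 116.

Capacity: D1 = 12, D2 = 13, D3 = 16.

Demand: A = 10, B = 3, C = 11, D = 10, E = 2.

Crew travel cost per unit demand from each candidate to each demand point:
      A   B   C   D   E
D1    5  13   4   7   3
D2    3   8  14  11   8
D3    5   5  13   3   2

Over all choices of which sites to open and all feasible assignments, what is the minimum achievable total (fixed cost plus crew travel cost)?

514

Open {D1, D2, D3}; cheapest assignment that respects the capacities:
  D1 (cap 12, load 11): C — cost 11×4 = 44
  D2 (cap 13, load 10): A — cost 10×3 = 30
  D3 (cap 16, load 15): B, D, E — cost 3×5 + 10×3 + 2×2 = 49
  Shipping 123, fixed 391 → total 514.
  Any other capacity-feasible assignment to {D1, D2, D3} ships for at least 123.
Total demand is 36 and no other set of sites has combined capacity ≥ 36, so {D1, D2, D3} is the only feasible choice of open sites. Minimum: 514.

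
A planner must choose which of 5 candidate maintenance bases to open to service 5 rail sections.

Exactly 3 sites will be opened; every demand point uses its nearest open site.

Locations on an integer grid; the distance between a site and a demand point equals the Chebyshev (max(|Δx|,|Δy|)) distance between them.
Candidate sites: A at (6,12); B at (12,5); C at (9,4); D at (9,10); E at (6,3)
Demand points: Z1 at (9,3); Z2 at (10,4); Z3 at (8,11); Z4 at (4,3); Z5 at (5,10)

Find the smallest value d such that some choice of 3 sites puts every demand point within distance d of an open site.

2

Open {A, C, E}.
  Farthest demand point is Z3 at distance 2 (to A); all others are ≤ 2.
With {A, B, E} the worst case is 3.
With {A, D, E} the worst case is 4.
No size-3 selection achieves below 2.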